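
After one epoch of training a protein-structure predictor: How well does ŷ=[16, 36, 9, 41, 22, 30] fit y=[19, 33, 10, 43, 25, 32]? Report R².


ȳ = 27
SS_res = Σ(y-ŷ)² = 36
SS_tot = Σ(y-ȳ)² = 674
R² = 1 - SS_res/SS_tot = 1 - 0.0534 = 0.9466

0.9466


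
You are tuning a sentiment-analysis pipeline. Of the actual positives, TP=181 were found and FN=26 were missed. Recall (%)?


Recall = TP/(TP+FN)
= 181/(181+26)
= 181/207 = 87.44%

87.44%


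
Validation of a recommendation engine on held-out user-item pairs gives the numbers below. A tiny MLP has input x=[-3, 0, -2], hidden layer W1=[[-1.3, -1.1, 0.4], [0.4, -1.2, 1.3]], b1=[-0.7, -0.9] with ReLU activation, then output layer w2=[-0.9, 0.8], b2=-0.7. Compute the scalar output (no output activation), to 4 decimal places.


z1[0] = (-1.3)·(-3) + (-1.1)·(0) + (0.4)·(-2) - 0.7 = 2.4
z1[1] = (0.4)·(-3) + (-1.2)·(0) + (1.3)·(-2) - 0.9 = -4.7
h = ReLU(z1) = [2.4, 0.0]
output = (-0.9)·(2.4) + (0.8)·(0.0) - 0.7 = -2.86

-2.86


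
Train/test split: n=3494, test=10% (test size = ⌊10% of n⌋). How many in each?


Test = ⌊3494·10/100⌋ = 349
Train = 3494 - 349 = 3145

Train: 3145, Test: 349


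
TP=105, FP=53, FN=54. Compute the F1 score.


Precision = 105/158 = 0.6646
Recall = 105/159 = 0.6604
F1 = 2·P·R/(P+R) = 2·TP/(2·TP+FP+FN) = 210/(210+53+54) = 210/317 = 0.6625

0.6625


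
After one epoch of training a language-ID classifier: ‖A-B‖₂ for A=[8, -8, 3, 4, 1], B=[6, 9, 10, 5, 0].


d = √((8-6)² + (-8-9)² + (3-10)² + (4-5)² + (1-0)²)
  = √(4 + 289 + 49 + 1 + 1)
  = √344 = 18.5472

18.5472


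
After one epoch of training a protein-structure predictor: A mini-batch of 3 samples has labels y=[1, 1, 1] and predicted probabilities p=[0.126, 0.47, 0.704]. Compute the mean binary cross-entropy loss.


L[0] = -ln(0.126) = 2.0715
L[1] = -ln(0.47) = 0.755
L[2] = -ln(0.704) = 0.351
mean = (2.0715 + 0.755 + 0.351)/3 = 1.0592

1.0592


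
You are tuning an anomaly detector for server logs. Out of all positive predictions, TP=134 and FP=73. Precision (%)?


Precision = TP/(TP+FP)
= 134/(134+73)
= 134/207 = 64.73%

64.73%


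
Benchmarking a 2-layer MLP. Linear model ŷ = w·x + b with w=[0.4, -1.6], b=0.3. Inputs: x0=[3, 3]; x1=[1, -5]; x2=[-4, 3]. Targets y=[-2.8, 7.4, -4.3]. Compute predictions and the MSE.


ŷ0 = (0.4)·(3) + (-1.6)·(3) + 0.3 = -3.3
ŷ1 = (0.4)·(1) + (-1.6)·(-5) + 0.3 = 8.7
ŷ2 = (0.4)·(-4) + (-1.6)·(3) + 0.3 = -6.1
errors² = [0.25, 1.69, 3.24]
MSE = 5.1800/3 = 1.7267

1.7267


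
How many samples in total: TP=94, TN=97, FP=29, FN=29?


Total = TP + TN + FP + FN
= 94 + 97 + 29 + 29
= 249
(Predicted positive: 123, predicted negative: 126)

249


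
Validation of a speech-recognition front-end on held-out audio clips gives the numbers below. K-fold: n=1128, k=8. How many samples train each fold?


Fold size = 1128/8 = 141
Training per fold = 1128 - 141 = 987

987


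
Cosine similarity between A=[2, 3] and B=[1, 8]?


A·B = 2·1 + 3·8 = 26
‖A‖ = √13 = 3.6056, ‖B‖ = √65 = 8.0623
cos = 26/(√13·√65) = 26/√845 = 0.8944

0.8944


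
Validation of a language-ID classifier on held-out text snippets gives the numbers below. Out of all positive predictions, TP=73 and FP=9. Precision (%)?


Precision = TP/(TP+FP)
= 73/(73+9)
= 73/82 = 89.02%

89.02%


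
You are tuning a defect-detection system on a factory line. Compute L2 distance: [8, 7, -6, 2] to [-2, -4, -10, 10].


d = √((8+ 2)² + (7+ 4)² + (-6+ 10)² + (2-10)²)
  = √(100 + 121 + 16 + 64)
  = √301 = 17.3494

17.3494


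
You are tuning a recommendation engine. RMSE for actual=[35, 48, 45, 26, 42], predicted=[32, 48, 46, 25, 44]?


MSE = 15/5 = 3
RMSE = √(15/5) = 1.7321

1.7321


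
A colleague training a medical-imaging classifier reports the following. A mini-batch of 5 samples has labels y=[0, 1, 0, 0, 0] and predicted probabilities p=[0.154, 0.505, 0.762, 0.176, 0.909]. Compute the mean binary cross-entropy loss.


L[0] = -ln(1-0.154) = -ln(0.846) = 0.1672
L[1] = -ln(0.505) = 0.6832
L[2] = -ln(1-0.762) = -ln(0.238) = 1.4355
L[3] = -ln(1-0.176) = -ln(0.824) = 0.1936
L[4] = -ln(1-0.909) = -ln(0.091) = 2.3969
mean = (0.1672 + 0.6832 + 1.4355 + 0.1936 + 2.3969)/5 = 0.9753

0.9753


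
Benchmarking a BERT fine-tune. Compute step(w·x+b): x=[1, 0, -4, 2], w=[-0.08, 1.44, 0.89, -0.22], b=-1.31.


z = (1)·(-0.08) + (0)·(1.44) + (-4)·(0.89) + (2)·(-0.22) - 1.31
  = -5.39
step(z) = 0 (z<0)

0


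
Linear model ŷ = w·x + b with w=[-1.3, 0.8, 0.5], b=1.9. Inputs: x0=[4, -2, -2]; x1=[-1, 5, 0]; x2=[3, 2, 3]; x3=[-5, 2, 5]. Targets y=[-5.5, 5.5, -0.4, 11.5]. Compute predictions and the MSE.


ŷ0 = (-1.3)·(4) + (0.8)·(-2) + (0.5)·(-2) + 1.9 = -5.9
ŷ1 = (-1.3)·(-1) + (0.8)·(5) + (0.5)·(0) + 1.9 = 7.2
ŷ2 = (-1.3)·(3) + (0.8)·(2) + (0.5)·(3) + 1.9 = 1.1
ŷ3 = (-1.3)·(-5) + (0.8)·(2) + (0.5)·(5) + 1.9 = 12.5
errors² = [0.16, 2.89, 2.25, 1.0]
MSE = 6.3000/4 = 1.575

1.575


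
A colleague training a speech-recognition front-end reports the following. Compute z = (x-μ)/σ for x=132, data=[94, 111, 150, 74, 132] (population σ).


μ = 112.2, σ = 26.8805
z = (132 - 112.2)/26.8805 = 0.7366

0.7366


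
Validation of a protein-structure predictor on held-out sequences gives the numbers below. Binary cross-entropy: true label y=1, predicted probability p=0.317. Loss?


BCE = -[y·ln(p) + (1-y)·ln(1-p)]
= -1·ln(0.317) - 0
= -ln(0.317) = 1.1489

1.1489


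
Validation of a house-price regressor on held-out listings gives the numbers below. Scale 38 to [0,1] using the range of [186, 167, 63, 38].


min=38, max=186
(38-38)/(186-38) = 0/148 = 0.0

0.0


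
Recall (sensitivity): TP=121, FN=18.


Recall = TP/(TP+FN)
= 121/(121+18)
= 121/139 = 87.05%

87.05%


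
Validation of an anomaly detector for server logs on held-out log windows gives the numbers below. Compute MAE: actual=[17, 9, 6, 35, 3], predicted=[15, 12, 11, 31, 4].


Absolute errors: |17-15|=2, |9-12|=3, |6-11|=5, |35-31|=4, |3-4|=1
Sum = 15
MAE = 15/5 = 3

3


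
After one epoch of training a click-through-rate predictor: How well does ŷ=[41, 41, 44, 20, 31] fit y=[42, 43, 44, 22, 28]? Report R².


ȳ = 35.8
SS_res = Σ(y-ŷ)² = 18
SS_tot = Σ(y-ȳ)² = 408.8
R² = 1 - SS_res/SS_tot = 1 - 0.044 = 0.956

0.956


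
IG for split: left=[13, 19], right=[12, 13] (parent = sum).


Parent = [25, 32], H_parent = 0.9891
H_left = 0.9745 (n=32), H_right = 0.9988 (n=25)
H_children = (32/57)·0.9745 + (25/57)·0.9988 = 0.9852
IG = 0.9891 - 0.9852 = 0.0039

0.0039


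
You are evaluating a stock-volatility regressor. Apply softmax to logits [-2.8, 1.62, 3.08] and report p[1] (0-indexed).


Exponentials: e^-2.8=0.0608, e^1.62=5.0531, e^3.08=21.7584
Sum = 26.8723
Softmax = [0.0023, 0.188, 0.8097]
p[1] = 5.0531/26.8723 = 0.188

0.188


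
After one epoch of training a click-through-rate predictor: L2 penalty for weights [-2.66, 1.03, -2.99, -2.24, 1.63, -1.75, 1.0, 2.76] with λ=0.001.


‖w‖₂² = (-2.66)² + (1.03)² + (-2.99)² + (-2.24)² + (1.63)² + (-1.75)² + (1.0)² + (2.76)²
     = 7.0756 + 1.0609 + 8.9401 + 5.0176 + 2.6569 + 3.0625 + 1 + 7.6176
     = 36.4312
λ·‖w‖₂² = 0.001·36.4312 = 0.036431

0.036431


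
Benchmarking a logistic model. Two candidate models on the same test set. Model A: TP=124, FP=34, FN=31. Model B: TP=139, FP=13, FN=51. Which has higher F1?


Model A: P=124/158=0.7848, R=124/155=0.8, F1=2PR/(P+R)=2TP/(2TP+FP+FN)=248/313=0.7923
Model B: P=139/152=0.9145, R=139/190=0.7316, F1=2PR/(P+R)=2TP/(2TP+FP+FN)=278/342=0.8129
0.7923 < 0.8129 → Model B

Model B


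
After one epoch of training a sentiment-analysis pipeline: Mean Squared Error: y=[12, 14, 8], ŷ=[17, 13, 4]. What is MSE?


Squared errors: (12-17)²=25, (14-13)²=1, (8-4)²=16
Sum = 42
MSE = 42/3 = 14

14


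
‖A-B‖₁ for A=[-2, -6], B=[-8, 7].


d = |-2+ 8| + |-6-7|
  = 6 + 13
  = 19

19


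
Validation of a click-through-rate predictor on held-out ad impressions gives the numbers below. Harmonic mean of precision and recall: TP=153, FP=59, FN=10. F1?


Precision = 153/212 = 0.7217
Recall = 153/163 = 0.9387
F1 = 2·P·R/(P+R) = 2·TP/(2·TP+FP+FN) = 306/(306+59+10) = 306/375 = 0.816

0.816


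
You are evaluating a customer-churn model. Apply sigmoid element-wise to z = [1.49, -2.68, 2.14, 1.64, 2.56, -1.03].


σ(1.49) = 1/(1+e^-1.49) = 0.8161
σ(-2.68) = 1/(1+e^2.68) = 0.0642
σ(2.14) = 1/(1+e^-2.14) = 0.8947
σ(1.64) = 1/(1+e^-1.64) = 0.8375
σ(2.56) = 1/(1+e^-2.56) = 0.9282
σ(-1.03) = 1/(1+e^1.03) = 0.2631
result = [0.8161, 0.0642, 0.8947, 0.8375, 0.9282, 0.2631]

[0.8161, 0.0642, 0.8947, 0.8375, 0.9282, 0.2631]


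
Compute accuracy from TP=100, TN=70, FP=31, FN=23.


Accuracy = (TP+TN)/(TP+TN+FP+FN)
= (100+70)/(224)
= 170/224 = 75.89%

75.89%


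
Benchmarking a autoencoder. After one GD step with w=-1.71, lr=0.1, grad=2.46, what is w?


w_new = w - α·∇
= -1.71 - 0.1·2.46
= -1.71 - 0.246
= -1.956

-1.956


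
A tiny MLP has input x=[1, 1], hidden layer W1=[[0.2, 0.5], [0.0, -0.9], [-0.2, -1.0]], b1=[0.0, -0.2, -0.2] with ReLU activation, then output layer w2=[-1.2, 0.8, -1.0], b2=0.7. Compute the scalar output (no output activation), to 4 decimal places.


z1[0] = (0.2)·(1) + (0.5)·(1) + 0.0 = 0.7
z1[1] = (0.0)·(1) + (-0.9)·(1) - 0.2 = -1.1
z1[2] = (-0.2)·(1) + (-1.0)·(1) - 0.2 = -1.4
h = ReLU(z1) = [0.7, 0.0, 0.0]
output = (-1.2)·(0.7) + (0.8)·(0.0) + (-1.0)·(0.0) + 0.7 = -0.14

-0.14


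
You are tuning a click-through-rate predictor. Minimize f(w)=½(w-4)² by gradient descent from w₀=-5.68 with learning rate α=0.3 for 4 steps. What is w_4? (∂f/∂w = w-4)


step 1: grad = -5.68-4 = -9.68; w = -5.68 - 0.3·(-9.68) = -2.776
step 2: grad = -2.776-4 = -6.776; w = -2.776 - 0.3·(-6.776) = -0.7432
step 3: grad = -0.7432-4 = -4.7432; w = -0.7432 - 0.3·(-4.7432) = 0.67976
step 4: grad = 0.67976-4 = -3.32024; w = 0.67976 - 0.3·(-3.32024) = 1.675832

1.675832


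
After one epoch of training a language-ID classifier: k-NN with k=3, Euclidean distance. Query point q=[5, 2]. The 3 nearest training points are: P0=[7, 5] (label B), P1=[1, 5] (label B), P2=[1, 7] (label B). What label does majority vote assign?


d(q,P0) = 3.6056  (label B)
d(q,P1) = 5.0  (label B)
d(q,P2) = 6.4031  (label B)
Votes: A=0, B=3
Majority → B

B


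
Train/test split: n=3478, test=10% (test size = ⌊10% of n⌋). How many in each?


Test = ⌊3478·10/100⌋ = 347
Train = 3478 - 347 = 3131

Train: 3131, Test: 347


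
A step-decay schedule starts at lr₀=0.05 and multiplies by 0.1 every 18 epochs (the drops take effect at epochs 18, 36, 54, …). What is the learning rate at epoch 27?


n_drops = ⌊27/18⌋ = 1
lr = 0.05·0.1^1 = 0.05·0.1 = 0.005

0.005


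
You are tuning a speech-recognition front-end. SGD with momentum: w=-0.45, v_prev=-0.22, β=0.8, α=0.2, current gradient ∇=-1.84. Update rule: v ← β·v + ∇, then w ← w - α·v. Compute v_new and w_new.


v_new = 0.8·-0.22 - 1.84 = -0.176 - 1.84 = -2.016
w_new = -0.45 - 0.2·-2.016 = -0.45 + 0.4032 = -0.0468

v_new=-2.016, w_new=-0.0468


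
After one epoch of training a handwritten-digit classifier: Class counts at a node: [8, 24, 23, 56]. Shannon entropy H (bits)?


Probabilities: [8/111, 24/111, 23/111, 56/111] ≈ [0.0721, 0.2162, 0.2072, 0.5045]
H = -((8/111)·log₂(8/111) + (24/111)·log₂(24/111) + (23/111)·log₂(23/111) + (56/111)·log₂(56/111))
  = 1.7197 bits

1.7197 bits


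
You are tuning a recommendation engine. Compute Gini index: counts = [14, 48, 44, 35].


Probabilities: [14/141, 48/141, 44/141, 35/141] ≈ [0.0993, 0.3404, 0.3121, 0.2482]
Σpᵢ² = (196 + 2304 + 1936 + 1225)/141² = 5661/19881
Gini = 1 - Σpᵢ² = 1 - 5661/19881 = 0.7153

0.7153


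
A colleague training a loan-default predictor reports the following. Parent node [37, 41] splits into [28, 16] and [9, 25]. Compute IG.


Parent = [37, 41], H_parent = 0.9981
H_left = 0.9457 (n=44), H_right = 0.8338 (n=34)
H_children = (44/78)·0.9457 + (34/78)·0.8338 = 0.8969
IG = 0.9981 - 0.8969 = 0.1012

0.1012


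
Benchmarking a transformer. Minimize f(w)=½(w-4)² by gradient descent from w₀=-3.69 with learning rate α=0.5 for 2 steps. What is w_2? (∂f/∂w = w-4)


step 1: grad = -3.69-4 = -7.69; w = -3.69 - 0.5·(-7.69) = 0.155
step 2: grad = 0.155-4 = -3.845; w = 0.155 - 0.5·(-3.845) = 2.0775

2.0775


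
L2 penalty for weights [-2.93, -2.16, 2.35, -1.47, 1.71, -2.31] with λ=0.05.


‖w‖₂² = (-2.93)² + (-2.16)² + (2.35)² + (-1.47)² + (1.71)² + (-2.31)²
     = 8.5849 + 4.6656 + 5.5225 + 2.1609 + 2.9241 + 5.3361
     = 29.1941
λ·‖w‖₂² = 0.05·29.1941 = 1.459705

1.459705


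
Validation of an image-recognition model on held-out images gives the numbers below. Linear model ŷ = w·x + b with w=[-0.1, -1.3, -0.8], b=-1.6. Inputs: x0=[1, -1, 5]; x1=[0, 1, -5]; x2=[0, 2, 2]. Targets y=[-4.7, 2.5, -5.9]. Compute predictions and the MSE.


ŷ0 = (-0.1)·(1) + (-1.3)·(-1) + (-0.8)·(5) - 1.6 = -4.4
ŷ1 = (-0.1)·(0) + (-1.3)·(1) + (-0.8)·(-5) - 1.6 = 1.1
ŷ2 = (-0.1)·(0) + (-1.3)·(2) + (-0.8)·(2) - 1.6 = -5.8
errors² = [0.09, 1.96, 0.01]
MSE = 2.0600/3 = 0.6867

0.6867


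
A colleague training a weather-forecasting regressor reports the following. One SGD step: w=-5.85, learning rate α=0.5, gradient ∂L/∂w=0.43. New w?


w_new = w - α·∇
= -5.85 - 0.5·0.43
= -5.85 - 0.215
= -6.065

-6.065


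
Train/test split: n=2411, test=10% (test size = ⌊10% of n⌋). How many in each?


Test = ⌊2411·10/100⌋ = 241
Train = 2411 - 241 = 2170

Train: 2170, Test: 241


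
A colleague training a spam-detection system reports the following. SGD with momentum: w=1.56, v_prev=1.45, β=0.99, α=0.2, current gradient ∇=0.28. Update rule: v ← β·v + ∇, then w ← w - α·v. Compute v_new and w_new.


v_new = 0.99·1.45 + 0.28 = 1.4355 + 0.28 = 1.7155
w_new = 1.56 - 0.2·1.7155 = 1.56 - 0.3431 = 1.2169

v_new=1.7155, w_new=1.2169


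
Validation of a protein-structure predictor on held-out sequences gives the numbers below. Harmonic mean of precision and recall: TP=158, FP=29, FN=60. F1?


Precision = 158/187 = 0.8449
Recall = 158/218 = 0.7248
F1 = 2·P·R/(P+R) = 2·TP/(2·TP+FP+FN) = 316/(316+29+60) = 316/405 = 0.7802

0.7802


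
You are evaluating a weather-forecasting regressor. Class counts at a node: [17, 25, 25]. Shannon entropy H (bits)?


Probabilities: [17/67, 25/67, 25/67] ≈ [0.2537, 0.3731, 0.3731]
H = -((17/67)·log₂(17/67) + (25/67)·log₂(25/67) + (25/67)·log₂(25/67))
  = 1.5634 bits

1.5634 bits


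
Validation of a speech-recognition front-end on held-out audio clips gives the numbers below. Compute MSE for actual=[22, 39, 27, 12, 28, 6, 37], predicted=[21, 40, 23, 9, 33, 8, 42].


Squared errors: (22-21)²=1, (39-40)²=1, (27-23)²=16, (12-9)²=9, (28-33)²=25, (6-8)²=4, (37-42)²=25
Sum = 81
MSE = 81/7 = 81/7

81/7


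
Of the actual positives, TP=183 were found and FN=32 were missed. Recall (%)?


Recall = TP/(TP+FN)
= 183/(183+32)
= 183/215 = 85.12%

85.12%


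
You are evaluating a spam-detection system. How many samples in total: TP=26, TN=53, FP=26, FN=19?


Total = TP + TN + FP + FN
= 26 + 53 + 26 + 19
= 124
(Predicted positive: 52, predicted negative: 72)

124


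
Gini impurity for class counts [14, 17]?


Probabilities: [14/31, 17/31] ≈ [0.4516, 0.5484]
Σpᵢ² = (196 + 289)/31² = 485/961
Gini = 1 - Σpᵢ² = 1 - 485/961 = 0.4953

0.4953


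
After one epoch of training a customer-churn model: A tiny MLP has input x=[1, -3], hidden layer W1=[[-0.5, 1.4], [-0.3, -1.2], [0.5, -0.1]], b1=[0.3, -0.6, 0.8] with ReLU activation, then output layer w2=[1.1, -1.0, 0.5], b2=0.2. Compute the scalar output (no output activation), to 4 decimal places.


z1[0] = (-0.5)·(1) + (1.4)·(-3) + 0.3 = -4.4
z1[1] = (-0.3)·(1) + (-1.2)·(-3) - 0.6 = 2.7
z1[2] = (0.5)·(1) + (-0.1)·(-3) + 0.8 = 1.6
h = ReLU(z1) = [0.0, 2.7, 1.6]
output = (1.1)·(0.0) + (-1.0)·(2.7) + (0.5)·(1.6) + 0.2 = -1.7

-1.7


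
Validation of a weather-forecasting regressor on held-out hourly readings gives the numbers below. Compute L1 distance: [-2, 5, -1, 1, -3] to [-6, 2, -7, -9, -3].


d = |-2+ 6| + |5-2| + |-1+ 7| + |1+ 9| + |-3+ 3|
  = 4 + 3 + 6 + 10 + 0
  = 23

23


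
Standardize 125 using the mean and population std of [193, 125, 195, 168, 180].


μ = 172.2, σ = 25.5296
z = (125 - 172.2)/25.5296 = -1.8488

-1.8488


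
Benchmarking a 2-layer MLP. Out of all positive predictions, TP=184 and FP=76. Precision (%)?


Precision = TP/(TP+FP)
= 184/(184+76)
= 184/260 = 70.77%

70.77%


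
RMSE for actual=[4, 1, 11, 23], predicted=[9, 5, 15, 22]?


MSE = 58/4 = 14.5
RMSE = √(58/4) = 3.8079

3.8079


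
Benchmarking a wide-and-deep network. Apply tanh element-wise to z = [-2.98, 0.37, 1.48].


tanh(-2.98) = -0.9949
tanh(0.37) = 0.354
tanh(1.48) = 0.9015
result = [-0.9949, 0.354, 0.9015]

[-0.9949, 0.354, 0.9015]


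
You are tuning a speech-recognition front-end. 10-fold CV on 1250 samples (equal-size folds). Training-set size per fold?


Fold size = 1250/10 = 125
Training per fold = 1250 - 125 = 1125

1125


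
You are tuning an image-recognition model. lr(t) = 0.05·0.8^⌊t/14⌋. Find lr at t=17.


n_drops = ⌊17/14⌋ = 1
lr = 0.05·0.8^1 = 0.05·0.8 = 0.04

0.04


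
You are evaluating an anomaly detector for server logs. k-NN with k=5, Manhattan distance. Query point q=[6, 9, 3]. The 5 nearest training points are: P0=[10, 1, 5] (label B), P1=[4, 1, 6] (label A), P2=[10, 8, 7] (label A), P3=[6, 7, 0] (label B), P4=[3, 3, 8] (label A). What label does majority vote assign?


d(q,P0) = 14  (label B)
d(q,P1) = 13  (label A)
d(q,P2) = 9  (label A)
d(q,P3) = 5  (label B)
d(q,P4) = 14  (label A)
Votes: A=3, B=2
Majority → A

A


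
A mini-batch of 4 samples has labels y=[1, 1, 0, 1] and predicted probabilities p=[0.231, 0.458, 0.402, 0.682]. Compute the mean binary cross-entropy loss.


L[0] = -ln(0.231) = 1.4653
L[1] = -ln(0.458) = 0.7809
L[2] = -ln(1-0.402) = -ln(0.598) = 0.5142
L[3] = -ln(0.682) = 0.3827
mean = (1.4653 + 0.7809 + 0.5142 + 0.3827)/4 = 0.7858

0.7858


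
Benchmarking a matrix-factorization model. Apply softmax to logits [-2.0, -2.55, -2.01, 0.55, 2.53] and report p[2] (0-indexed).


Exponentials: e^-2.0=0.1353, e^-2.55=0.0781, e^-2.01=0.134, e^0.55=1.7333, e^2.53=12.5535
Sum = 14.6342
Softmax = [0.0092, 0.0053, 0.0092, 0.1184, 0.8578]
p[2] = 0.134/14.6342 = 0.0092

0.0092


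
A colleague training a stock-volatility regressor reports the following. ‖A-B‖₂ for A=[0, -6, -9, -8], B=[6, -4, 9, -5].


d = √((0-6)² + (-6+ 4)² + (-9-9)² + (-8+ 5)²)
  = √(36 + 4 + 324 + 9)
  = √373 = 19.3132

19.3132


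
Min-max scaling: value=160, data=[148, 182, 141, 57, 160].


min=57, max=182
(160-57)/(182-57) = 103/125 = 0.824

0.824


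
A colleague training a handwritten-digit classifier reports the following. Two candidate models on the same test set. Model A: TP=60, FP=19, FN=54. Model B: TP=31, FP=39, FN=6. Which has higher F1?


Model A: P=60/79=0.7595, R=60/114=0.5263, F1=2PR/(P+R)=2TP/(2TP+FP+FN)=120/193=0.6218
Model B: P=31/70=0.4429, R=31/37=0.8378, F1=2PR/(P+R)=2TP/(2TP+FP+FN)=62/107=0.5794
0.6218 > 0.5794 → Model A

Model A


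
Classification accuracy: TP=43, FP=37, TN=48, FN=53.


Accuracy = (TP+TN)/(TP+TN+FP+FN)
= (43+48)/(181)
= 91/181 = 50.28%

50.28%


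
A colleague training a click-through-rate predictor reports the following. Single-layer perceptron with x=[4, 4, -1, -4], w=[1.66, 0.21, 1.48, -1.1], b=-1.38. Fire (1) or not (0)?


z = (4)·(1.66) + (4)·(0.21) + (-1)·(1.48) + (-4)·(-1.1) - 1.38
  = 9.02
step(z) = 1 (z≥0)

1


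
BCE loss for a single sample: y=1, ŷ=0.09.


BCE = -[y·ln(p) + (1-y)·ln(1-p)]
= -1·ln(0.09) - 0
= -ln(0.09) = 2.4079

2.4079


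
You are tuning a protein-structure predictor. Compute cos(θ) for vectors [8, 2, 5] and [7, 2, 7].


A·B = 8·7 + 2·2 + 5·7 = 95
‖A‖ = √93 = 9.6437, ‖B‖ = √102 = 10.0995
cos = 95/(√93·√102) = 95/√9486 = 0.9754

0.9754


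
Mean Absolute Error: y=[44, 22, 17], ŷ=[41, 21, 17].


Absolute errors: |44-41|=3, |22-21|=1, |17-17|=0
Sum = 4
MAE = 4/3 = 4/3

4/3


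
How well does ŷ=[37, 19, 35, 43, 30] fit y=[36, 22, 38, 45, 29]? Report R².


ȳ = 34
SS_res = Σ(y-ŷ)² = 24
SS_tot = Σ(y-ȳ)² = 310
R² = 1 - SS_res/SS_tot = 1 - 0.0774 = 0.9226

0.9226


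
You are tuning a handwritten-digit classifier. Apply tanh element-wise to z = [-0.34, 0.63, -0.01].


tanh(-0.34) = -0.3275
tanh(0.63) = 0.5581
tanh(-0.01) = -0.01
result = [-0.3275, 0.5581, -0.01]

[-0.3275, 0.5581, -0.01]


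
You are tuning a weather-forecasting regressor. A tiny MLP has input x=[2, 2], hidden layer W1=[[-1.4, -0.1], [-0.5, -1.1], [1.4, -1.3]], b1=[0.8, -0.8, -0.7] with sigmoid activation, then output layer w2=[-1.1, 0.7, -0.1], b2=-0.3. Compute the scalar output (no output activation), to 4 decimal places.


z1[0] = (-1.4)·(2) + (-0.1)·(2) + 0.8 = -2.2
z1[1] = (-0.5)·(2) + (-1.1)·(2) - 0.8 = -4.0
z1[2] = (1.4)·(2) + (-1.3)·(2) - 0.7 = -0.5
h = sigmoid(z1) = [0.0998, 0.018, 0.3775]
output = (-1.1)·(0.0998) + (0.7)·(0.018) + (-0.1)·(0.3775) - 0.3 = -0.4349

-0.4349


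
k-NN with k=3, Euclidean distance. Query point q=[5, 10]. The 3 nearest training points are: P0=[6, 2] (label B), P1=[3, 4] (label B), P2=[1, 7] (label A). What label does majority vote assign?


d(q,P0) = 8.0623  (label B)
d(q,P1) = 6.3246  (label B)
d(q,P2) = 5.0  (label A)
Votes: A=1, B=2
Majority → B

B


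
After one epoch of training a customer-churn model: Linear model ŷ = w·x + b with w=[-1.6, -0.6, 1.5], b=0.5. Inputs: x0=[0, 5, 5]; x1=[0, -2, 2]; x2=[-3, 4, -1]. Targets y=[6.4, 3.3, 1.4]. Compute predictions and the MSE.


ŷ0 = (-1.6)·(0) + (-0.6)·(5) + (1.5)·(5) + 0.5 = 5.0
ŷ1 = (-1.6)·(0) + (-0.6)·(-2) + (1.5)·(2) + 0.5 = 4.7
ŷ2 = (-1.6)·(-3) + (-0.6)·(4) + (1.5)·(-1) + 0.5 = 1.4
errors² = [1.96, 1.96, 0.0]
MSE = 3.9200/3 = 1.3067

1.3067


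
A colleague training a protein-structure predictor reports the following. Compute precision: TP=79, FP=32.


Precision = TP/(TP+FP)
= 79/(79+32)
= 79/111 = 71.17%

71.17%


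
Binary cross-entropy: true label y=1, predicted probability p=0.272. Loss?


BCE = -[y·ln(p) + (1-y)·ln(1-p)]
= -1·ln(0.272) - 0
= -ln(0.272) = 1.302

1.302


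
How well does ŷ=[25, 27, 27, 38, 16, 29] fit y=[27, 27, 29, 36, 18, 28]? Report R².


ȳ = 27.5
SS_res = Σ(y-ŷ)² = 17
SS_tot = Σ(y-ȳ)² = 165.5
R² = 1 - SS_res/SS_tot = 1 - 0.1027 = 0.8973

0.8973


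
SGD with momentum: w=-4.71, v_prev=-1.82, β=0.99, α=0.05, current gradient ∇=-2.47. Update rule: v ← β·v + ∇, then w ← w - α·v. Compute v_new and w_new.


v_new = 0.99·-1.82 - 2.47 = -1.8018 - 2.47 = -4.2718
w_new = -4.71 - 0.05·-4.2718 = -4.71 + 0.21359 = -4.49641

v_new=-4.2718, w_new=-4.49641


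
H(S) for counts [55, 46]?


Probabilities: [55/101, 46/101] ≈ [0.5446, 0.4554]
H = -((55/101)·log₂(55/101) + (46/101)·log₂(46/101))
  = 0.9943 bits

0.9943 bits


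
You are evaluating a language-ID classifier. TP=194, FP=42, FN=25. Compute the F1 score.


Precision = 194/236 = 0.822
Recall = 194/219 = 0.8858
F1 = 2·P·R/(P+R) = 2·TP/(2·TP+FP+FN) = 388/(388+42+25) = 388/455 = 0.8527

0.8527


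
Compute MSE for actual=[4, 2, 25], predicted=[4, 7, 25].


Squared errors: (4-4)²=0, (2-7)²=25, (25-25)²=0
Sum = 25
MSE = 25/3 = 25/3

25/3


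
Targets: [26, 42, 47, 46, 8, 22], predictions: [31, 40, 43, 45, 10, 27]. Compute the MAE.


Absolute errors: |26-31|=5, |42-40|=2, |47-43|=4, |46-45|=1, |8-10|=2, |22-27|=5
Sum = 19
MAE = 19/6 = 19/6

19/6


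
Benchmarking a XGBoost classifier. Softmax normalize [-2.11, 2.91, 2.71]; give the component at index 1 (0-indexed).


Exponentials: e^-2.11=0.1212, e^2.91=18.3568, e^2.71=15.0293
Sum = 33.5073
Softmax = [0.0036, 0.5478, 0.4485]
p[1] = 18.3568/33.5073 = 0.5478

0.5478


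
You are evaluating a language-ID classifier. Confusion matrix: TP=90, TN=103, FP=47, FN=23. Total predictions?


Total = TP + TN + FP + FN
= 90 + 103 + 47 + 23
= 263
(Predicted positive: 137, predicted negative: 126)

263


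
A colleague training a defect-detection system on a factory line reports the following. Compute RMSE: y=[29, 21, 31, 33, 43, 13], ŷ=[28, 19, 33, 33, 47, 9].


MSE = 41/6 = 6.8333
RMSE = √(41/6) = 2.6141

2.6141


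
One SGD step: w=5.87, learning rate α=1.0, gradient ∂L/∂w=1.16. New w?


w_new = w - α·∇
= 5.87 - 1.0·1.16
= 5.87 - 1.16
= 4.71

4.71


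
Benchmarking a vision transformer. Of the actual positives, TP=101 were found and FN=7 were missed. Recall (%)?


Recall = TP/(TP+FN)
= 101/(101+7)
= 101/108 = 93.52%

93.52%


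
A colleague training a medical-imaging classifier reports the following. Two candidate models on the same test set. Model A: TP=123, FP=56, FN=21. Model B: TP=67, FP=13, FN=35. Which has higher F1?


Model A: P=123/179=0.6872, R=123/144=0.8542, F1=2PR/(P+R)=2TP/(2TP+FP+FN)=246/323=0.7616
Model B: P=67/80=0.8375, R=67/102=0.6569, F1=2PR/(P+R)=2TP/(2TP+FP+FN)=134/182=0.7363
0.7616 > 0.7363 → Model A

Model A


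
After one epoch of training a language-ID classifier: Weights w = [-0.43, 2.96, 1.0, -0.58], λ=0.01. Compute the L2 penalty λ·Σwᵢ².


‖w‖₂² = (-0.43)² + (2.96)² + (1.0)² + (-0.58)²
     = 0.1849 + 8.7616 + 1 + 0.3364
     = 10.2829
λ·‖w‖₂² = 0.01·10.2829 = 0.102829

0.102829


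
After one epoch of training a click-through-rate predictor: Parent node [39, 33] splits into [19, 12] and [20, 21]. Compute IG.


Parent = [39, 33], H_parent = 0.995
H_left = 0.9629 (n=31), H_right = 0.9996 (n=41)
H_children = (31/72)·0.9629 + (41/72)·0.9996 = 0.9838
IG = 0.995 - 0.9838 = 0.0112

0.0112


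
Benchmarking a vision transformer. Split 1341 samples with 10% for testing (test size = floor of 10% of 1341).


Test = ⌊1341·10/100⌋ = 134
Train = 1341 - 134 = 1207

Train: 1207, Test: 134


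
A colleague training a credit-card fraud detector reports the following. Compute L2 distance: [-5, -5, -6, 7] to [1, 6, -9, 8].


d = √((-5-1)² + (-5-6)² + (-6+ 9)² + (7-8)²)
  = √(36 + 121 + 9 + 1)
  = √167 = 12.9228

12.9228


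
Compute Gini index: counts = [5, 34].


Probabilities: [5/39, 34/39] ≈ [0.1282, 0.8718]
Σpᵢ² = (25 + 1156)/39² = 1181/1521
Gini = 1 - Σpᵢ² = 1 - 1181/1521 = 0.2235

0.2235


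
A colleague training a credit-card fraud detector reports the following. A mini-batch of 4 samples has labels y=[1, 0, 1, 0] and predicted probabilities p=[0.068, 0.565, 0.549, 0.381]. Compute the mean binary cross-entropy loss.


L[0] = -ln(0.068) = 2.6882
L[1] = -ln(1-0.565) = -ln(0.435) = 0.8324
L[2] = -ln(0.549) = 0.5997
L[3] = -ln(1-0.381) = -ln(0.619) = 0.4797
mean = (2.6882 + 0.8324 + 0.5997 + 0.4797)/4 = 1.15

1.15


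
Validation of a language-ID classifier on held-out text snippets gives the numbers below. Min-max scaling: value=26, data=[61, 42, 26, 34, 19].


min=19, max=61
(26-19)/(61-19) = 7/42 = 0.1667

0.1667


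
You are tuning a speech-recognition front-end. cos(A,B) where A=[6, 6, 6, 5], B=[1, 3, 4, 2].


A·B = 6·1 + 6·3 + 6·4 + 5·2 = 58
‖A‖ = √133 = 11.5326, ‖B‖ = √30 = 5.4772
cos = 58/(√133·√30) = 58/√3990 = 0.9182

0.9182


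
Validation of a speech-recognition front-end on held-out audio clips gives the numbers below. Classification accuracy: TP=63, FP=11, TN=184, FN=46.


Accuracy = (TP+TN)/(TP+TN+FP+FN)
= (63+184)/(304)
= 247/304 = 81.25%

81.25%


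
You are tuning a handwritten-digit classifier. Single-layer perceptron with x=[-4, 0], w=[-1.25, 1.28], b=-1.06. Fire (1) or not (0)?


z = (-4)·(-1.25) + (0)·(1.28) - 1.06
  = 3.94
step(z) = 1 (z≥0)

1


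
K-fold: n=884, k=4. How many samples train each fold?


Fold size = 884/4 = 221
Training per fold = 884 - 221 = 663

663


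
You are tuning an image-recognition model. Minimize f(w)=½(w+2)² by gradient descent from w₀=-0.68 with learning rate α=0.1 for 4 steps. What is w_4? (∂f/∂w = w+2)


step 1: grad = -0.68+2 = 1.32; w = -0.68 - 0.1·(1.32) = -0.812
step 2: grad = -0.812+2 = 1.188; w = -0.812 - 0.1·(1.188) = -0.9308
step 3: grad = -0.9308+2 = 1.0692; w = -0.9308 - 0.1·(1.0692) = -1.03772
step 4: grad = -1.03772+2 = 0.96228; w = -1.03772 - 0.1·(0.96228) = -1.133948

-1.133948


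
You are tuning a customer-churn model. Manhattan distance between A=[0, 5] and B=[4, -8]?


d = |0-4| + |5+ 8|
  = 4 + 13
  = 17

17


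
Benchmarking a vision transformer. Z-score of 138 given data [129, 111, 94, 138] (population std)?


μ = 118, σ = 16.9263
z = (138 - 118)/16.9263 = 1.1816

1.1816


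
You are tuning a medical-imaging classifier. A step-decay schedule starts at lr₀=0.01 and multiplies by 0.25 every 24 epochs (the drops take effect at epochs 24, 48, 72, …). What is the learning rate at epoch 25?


n_drops = ⌊25/24⌋ = 1
lr = 0.01·0.25^1 = 0.01·0.25 = 0.0025

0.0025


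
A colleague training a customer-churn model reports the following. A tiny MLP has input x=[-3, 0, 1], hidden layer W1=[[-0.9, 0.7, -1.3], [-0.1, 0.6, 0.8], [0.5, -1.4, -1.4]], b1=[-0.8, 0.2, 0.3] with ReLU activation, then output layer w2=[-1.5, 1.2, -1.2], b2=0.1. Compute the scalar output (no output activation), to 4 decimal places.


z1[0] = (-0.9)·(-3) + (0.7)·(0) + (-1.3)·(1) - 0.8 = 0.6
z1[1] = (-0.1)·(-3) + (0.6)·(0) + (0.8)·(1) + 0.2 = 1.3
z1[2] = (0.5)·(-3) + (-1.4)·(0) + (-1.4)·(1) + 0.3 = -2.6
h = ReLU(z1) = [0.6, 1.3, 0.0]
output = (-1.5)·(0.6) + (1.2)·(1.3) + (-1.2)·(0.0) + 0.1 = 0.76

0.76


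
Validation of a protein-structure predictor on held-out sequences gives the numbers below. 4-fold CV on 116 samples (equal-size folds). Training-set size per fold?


Fold size = 116/4 = 29
Training per fold = 116 - 29 = 87

87


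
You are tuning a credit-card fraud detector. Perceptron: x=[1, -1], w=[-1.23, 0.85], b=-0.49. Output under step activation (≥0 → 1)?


z = (1)·(-1.23) + (-1)·(0.85) - 0.49
  = -2.57
step(z) = 0 (z<0)

0


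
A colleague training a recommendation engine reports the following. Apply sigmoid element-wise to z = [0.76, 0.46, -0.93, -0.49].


σ(0.76) = 1/(1+e^-0.76) = 0.6814
σ(0.46) = 1/(1+e^-0.46) = 0.613
σ(-0.93) = 1/(1+e^0.93) = 0.2829
σ(-0.49) = 1/(1+e^0.49) = 0.3799
result = [0.6814, 0.613, 0.2829, 0.3799]

[0.6814, 0.613, 0.2829, 0.3799]


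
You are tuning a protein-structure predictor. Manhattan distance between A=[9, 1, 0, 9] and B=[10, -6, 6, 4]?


d = |9-10| + |1+ 6| + |0-6| + |9-4|
  = 1 + 7 + 6 + 5
  = 19

19


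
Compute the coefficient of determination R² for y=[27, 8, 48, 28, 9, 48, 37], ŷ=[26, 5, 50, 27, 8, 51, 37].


ȳ = 29.2857
SS_res = Σ(y-ŷ)² = 25
SS_tot = Σ(y-ȳ)² = 1631.43
R² = 1 - SS_res/SS_tot = 1 - 0.0153 = 0.9847

0.9847


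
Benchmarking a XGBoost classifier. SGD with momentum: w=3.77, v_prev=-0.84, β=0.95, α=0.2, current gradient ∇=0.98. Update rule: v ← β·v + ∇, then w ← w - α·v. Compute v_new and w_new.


v_new = 0.95·-0.84 + 0.98 = -0.798 + 0.98 = 0.182
w_new = 3.77 - 0.2·0.182 = 3.77 - 0.0364 = 3.7336

v_new=0.182, w_new=3.7336


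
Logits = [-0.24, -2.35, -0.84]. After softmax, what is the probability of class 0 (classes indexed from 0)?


Exponentials: e^-0.24=0.7866, e^-2.35=0.0954, e^-0.84=0.4317
Sum = 1.3137
Softmax = [0.5988, 0.0726, 0.3286]
p[0] = 0.7866/1.3137 = 0.5988

0.5988


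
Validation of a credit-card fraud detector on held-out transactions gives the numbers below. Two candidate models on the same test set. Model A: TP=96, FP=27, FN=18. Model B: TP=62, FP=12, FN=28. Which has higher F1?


Model A: P=96/123=0.7805, R=96/114=0.8421, F1=2PR/(P+R)=2TP/(2TP+FP+FN)=192/237=0.8101
Model B: P=62/74=0.8378, R=62/90=0.6889, F1=2PR/(P+R)=2TP/(2TP+FP+FN)=124/164=0.7561
0.8101 > 0.7561 → Model A

Model A


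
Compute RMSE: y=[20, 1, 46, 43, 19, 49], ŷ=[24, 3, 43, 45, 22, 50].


MSE = 43/6 = 7.1667
RMSE = √(43/6) = 2.6771

2.6771


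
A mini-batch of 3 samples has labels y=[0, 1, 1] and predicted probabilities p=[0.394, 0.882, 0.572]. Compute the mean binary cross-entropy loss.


L[0] = -ln(1-0.394) = -ln(0.606) = 0.5009
L[1] = -ln(0.882) = 0.1256
L[2] = -ln(0.572) = 0.5586
mean = (0.5009 + 0.1256 + 0.5586)/3 = 0.395

0.395


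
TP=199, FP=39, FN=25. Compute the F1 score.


Precision = 199/238 = 0.8361
Recall = 199/224 = 0.8884
F1 = 2·P·R/(P+R) = 2·TP/(2·TP+FP+FN) = 398/(398+39+25) = 398/462 = 0.8615

0.8615


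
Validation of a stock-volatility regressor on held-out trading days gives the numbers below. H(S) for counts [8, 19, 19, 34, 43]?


Probabilities: [8/123, 19/123, 19/123, 34/123, 43/123] ≈ [0.065, 0.1545, 0.1545, 0.2764, 0.3496]
H = -((8/123)·log₂(8/123) + (19/123)·log₂(19/123) + (19/123)·log₂(19/123) + (34/123)·log₂(34/123) + (43/123)·log₂(43/123))
  = 2.1317 bits

2.1317 bits


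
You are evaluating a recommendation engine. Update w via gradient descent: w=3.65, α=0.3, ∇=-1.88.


w_new = w - α·∇
= 3.65 - 0.3·-1.88
= 3.65 + 0.564
= 4.214

4.214


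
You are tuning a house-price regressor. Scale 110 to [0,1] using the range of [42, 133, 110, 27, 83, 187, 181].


min=27, max=187
(110-27)/(187-27) = 83/160 = 0.5188

0.5188


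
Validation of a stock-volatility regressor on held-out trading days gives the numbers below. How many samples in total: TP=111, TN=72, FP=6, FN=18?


Total = TP + TN + FP + FN
= 111 + 72 + 6 + 18
= 207
(Predicted positive: 117, predicted negative: 90)

207


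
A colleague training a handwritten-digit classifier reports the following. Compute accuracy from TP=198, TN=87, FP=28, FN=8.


Accuracy = (TP+TN)/(TP+TN+FP+FN)
= (198+87)/(321)
= 285/321 = 88.79%

88.79%


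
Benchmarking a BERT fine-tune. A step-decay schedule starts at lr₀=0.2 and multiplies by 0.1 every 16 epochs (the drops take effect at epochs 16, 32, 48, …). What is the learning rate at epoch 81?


n_drops = ⌊81/16⌋ = 5
lr = 0.2·0.1^5 = 0.2·0.00001 = 0.000002

0.000002


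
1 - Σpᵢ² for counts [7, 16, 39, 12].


Probabilities: [7/74, 16/74, 39/74, 12/74] ≈ [0.0946, 0.2162, 0.527, 0.1622]
Σpᵢ² = (49 + 256 + 1521 + 144)/74² = 1970/5476
Gini = 1 - Σpᵢ² = 1 - 1970/5476 = 0.6402

0.6402


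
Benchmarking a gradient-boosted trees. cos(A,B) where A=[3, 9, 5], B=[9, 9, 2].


A·B = 3·9 + 9·9 + 5·2 = 118
‖A‖ = √115 = 10.7238, ‖B‖ = √166 = 12.8841
cos = 118/(√115·√166) = 118/√19090 = 0.854

0.854


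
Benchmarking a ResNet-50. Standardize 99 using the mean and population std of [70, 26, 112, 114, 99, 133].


μ = 92.3333, σ = 35.2452
z = (99 - 92.3333)/35.2452 = 0.1892

0.1892


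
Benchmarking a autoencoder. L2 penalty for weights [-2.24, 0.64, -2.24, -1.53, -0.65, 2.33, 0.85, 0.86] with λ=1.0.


‖w‖₂² = (-2.24)² + (0.64)² + (-2.24)² + (-1.53)² + (-0.65)² + (2.33)² + (0.85)² + (0.86)²
     = 5.0176 + 0.4096 + 5.0176 + 2.3409 + 0.4225 + 5.4289 + 0.7225 + 0.7396
     = 20.0992
λ·‖w‖₂² = 1.0·20.0992 = 20.0992

20.0992


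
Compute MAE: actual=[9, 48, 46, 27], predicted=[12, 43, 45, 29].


Absolute errors: |9-12|=3, |48-43|=5, |46-45|=1, |27-29|=2
Sum = 11
MAE = 11/4 = 11/4

11/4


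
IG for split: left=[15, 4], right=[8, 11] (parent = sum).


Parent = [23, 15], H_parent = 0.9678
H_left = 0.7425 (n=19), H_right = 0.9819 (n=19)
H_children = (19/38)·0.7425 + (19/38)·0.9819 = 0.8622
IG = 0.9678 - 0.8622 = 0.1056

0.1056


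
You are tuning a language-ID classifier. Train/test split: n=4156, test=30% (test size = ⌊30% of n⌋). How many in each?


Test = ⌊4156·30/100⌋ = 1246
Train = 4156 - 1246 = 2910

Train: 2910, Test: 1246


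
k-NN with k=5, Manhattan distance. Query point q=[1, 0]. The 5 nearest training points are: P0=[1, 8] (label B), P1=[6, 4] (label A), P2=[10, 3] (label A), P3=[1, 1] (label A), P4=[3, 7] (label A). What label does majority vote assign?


d(q,P0) = 8  (label B)
d(q,P1) = 9  (label A)
d(q,P2) = 12  (label A)
d(q,P3) = 1  (label A)
d(q,P4) = 9  (label A)
Votes: A=4, B=1
Majority → A

A


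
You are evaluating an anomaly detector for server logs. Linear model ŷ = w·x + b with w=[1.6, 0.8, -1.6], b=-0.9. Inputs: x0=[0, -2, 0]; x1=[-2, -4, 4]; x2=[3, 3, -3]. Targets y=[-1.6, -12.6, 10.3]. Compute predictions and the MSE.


ŷ0 = (1.6)·(0) + (0.8)·(-2) + (-1.6)·(0) - 0.9 = -2.5
ŷ1 = (1.6)·(-2) + (0.8)·(-4) + (-1.6)·(4) - 0.9 = -13.7
ŷ2 = (1.6)·(3) + (0.8)·(3) + (-1.6)·(-3) - 0.9 = 11.1
errors² = [0.81, 1.21, 0.64]
MSE = 2.6600/3 = 0.8867

0.8867


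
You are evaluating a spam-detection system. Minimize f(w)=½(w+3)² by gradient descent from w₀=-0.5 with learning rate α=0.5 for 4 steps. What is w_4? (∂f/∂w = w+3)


step 1: grad = -0.5+3 = 2.5; w = -0.5 - 0.5·(2.5) = -1.75
step 2: grad = -1.75+3 = 1.25; w = -1.75 - 0.5·(1.25) = -2.375
step 3: grad = -2.375+3 = 0.625; w = -2.375 - 0.5·(0.625) = -2.6875
step 4: grad = -2.6875+3 = 0.3125; w = -2.6875 - 0.5·(0.3125) = -2.84375

-2.84375


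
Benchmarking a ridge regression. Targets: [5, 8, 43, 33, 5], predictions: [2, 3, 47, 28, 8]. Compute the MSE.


Squared errors: (5-2)²=9, (8-3)²=25, (43-47)²=16, (33-28)²=25, (5-8)²=9
Sum = 84
MSE = 84/5 = 84/5

84/5


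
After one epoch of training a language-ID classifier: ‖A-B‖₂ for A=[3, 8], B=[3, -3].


d = √((3-3)² + (8+ 3)²)
  = √(0 + 121)
  = √121 = 11.0

11.0


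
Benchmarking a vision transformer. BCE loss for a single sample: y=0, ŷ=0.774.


BCE = -[y·ln(p) + (1-y)·ln(1-p)]
= -0 - 1·ln(1-0.774)
= -ln(0.226) = 1.4872

1.4872


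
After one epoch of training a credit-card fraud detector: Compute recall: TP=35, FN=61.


Recall = TP/(TP+FN)
= 35/(35+61)
= 35/96 = 36.46%

36.46%


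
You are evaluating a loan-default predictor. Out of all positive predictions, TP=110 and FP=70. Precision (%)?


Precision = TP/(TP+FP)
= 110/(110+70)
= 110/180 = 61.11%

61.11%


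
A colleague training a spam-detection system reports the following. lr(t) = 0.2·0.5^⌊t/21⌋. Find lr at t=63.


n_drops = ⌊63/21⌋ = 3
lr = 0.2·0.5^3 = 0.2·0.125 = 0.025

0.025


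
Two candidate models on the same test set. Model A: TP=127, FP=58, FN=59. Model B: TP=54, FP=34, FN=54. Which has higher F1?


Model A: P=127/185=0.6865, R=127/186=0.6828, F1=2PR/(P+R)=2TP/(2TP+FP+FN)=254/371=0.6846
Model B: P=54/88=0.6136, R=54/108=0.5, F1=2PR/(P+R)=2TP/(2TP+FP+FN)=108/196=0.551
0.6846 > 0.551 → Model A

Model A


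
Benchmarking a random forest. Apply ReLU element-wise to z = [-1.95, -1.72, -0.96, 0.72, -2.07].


ReLU(-1.95) = max(0, -1.95) = 0.0
ReLU(-1.72) = max(0, -1.72) = 0.0
ReLU(-0.96) = max(0, -0.96) = 0.0
ReLU(0.72) = max(0, 0.72) = 0.72
ReLU(-2.07) = max(0, -2.07) = 0.0
result = [0.0, 0.0, 0.0, 0.72, 0.0]

[0.0, 0.0, 0.0, 0.72, 0.0]


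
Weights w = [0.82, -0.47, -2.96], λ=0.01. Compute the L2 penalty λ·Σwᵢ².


‖w‖₂² = (0.82)² + (-0.47)² + (-2.96)²
     = 0.6724 + 0.2209 + 8.7616
     = 9.6549
λ·‖w‖₂² = 0.01·9.6549 = 0.096549

0.096549


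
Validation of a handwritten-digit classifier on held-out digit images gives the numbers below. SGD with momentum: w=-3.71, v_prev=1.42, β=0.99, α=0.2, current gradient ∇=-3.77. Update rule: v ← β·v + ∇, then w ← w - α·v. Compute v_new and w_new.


v_new = 0.99·1.42 - 3.77 = 1.4058 - 3.77 = -2.3642
w_new = -3.71 - 0.2·-2.3642 = -3.71 + 0.47284 = -3.23716

v_new=-2.3642, w_new=-3.23716
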